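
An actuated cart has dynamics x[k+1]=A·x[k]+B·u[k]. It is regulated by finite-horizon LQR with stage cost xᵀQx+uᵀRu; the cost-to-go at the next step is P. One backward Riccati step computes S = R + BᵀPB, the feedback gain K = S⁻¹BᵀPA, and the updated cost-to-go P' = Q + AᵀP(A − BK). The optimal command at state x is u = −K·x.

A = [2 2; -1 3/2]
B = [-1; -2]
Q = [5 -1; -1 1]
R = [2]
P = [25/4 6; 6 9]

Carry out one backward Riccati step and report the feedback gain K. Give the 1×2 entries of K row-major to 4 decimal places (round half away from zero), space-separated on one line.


-0.1832 -1.0623

BᵀP = [-18.2500 -24.0000]
S = R + BᵀPB = [2] + [66.2500] = [68.2500]
BᵀPA = [-12.5000 -72.5000]
K = S⁻¹·BᵀPA = [-0.1832 -1.0623]
A−BK = [1.8168 0.9377; -1.3663 -0.6245]
AᵀP(A−BK) = [7.7106 4.2216; 4.2216 4.2353]
P' = Q + AᵀP(A−BK) = [12.7106 3.2216; 3.2216 5.2353]
tr(P') = 17.9460


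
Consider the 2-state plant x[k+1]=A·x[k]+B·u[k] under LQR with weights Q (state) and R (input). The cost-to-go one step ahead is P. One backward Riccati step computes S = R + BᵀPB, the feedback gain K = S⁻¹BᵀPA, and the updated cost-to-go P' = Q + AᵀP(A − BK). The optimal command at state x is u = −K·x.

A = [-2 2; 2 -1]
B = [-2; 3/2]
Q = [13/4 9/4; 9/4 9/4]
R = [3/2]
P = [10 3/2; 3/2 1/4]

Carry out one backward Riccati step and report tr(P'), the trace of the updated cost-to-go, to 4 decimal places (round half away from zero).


BᵀP = [-17.7500 -2.6250]
S = R + BᵀPB = [3/2] + [31.5625] = [33.0625]
BᵀPA = [30.2500 -32.8750]
K = S⁻¹·BᵀPA = [0.9149 -0.9943]
A−BK = [-0.1701 0.0113; 0.6276 0.4915]
AᵀP(A−BK) = [1.3233 -1.4216; -1.4216 1.5614]
P' = Q + AᵀP(A−BK) = [4.5733 0.8284; 0.8284 3.8114]
tr(P') = 8.3847

8.3847


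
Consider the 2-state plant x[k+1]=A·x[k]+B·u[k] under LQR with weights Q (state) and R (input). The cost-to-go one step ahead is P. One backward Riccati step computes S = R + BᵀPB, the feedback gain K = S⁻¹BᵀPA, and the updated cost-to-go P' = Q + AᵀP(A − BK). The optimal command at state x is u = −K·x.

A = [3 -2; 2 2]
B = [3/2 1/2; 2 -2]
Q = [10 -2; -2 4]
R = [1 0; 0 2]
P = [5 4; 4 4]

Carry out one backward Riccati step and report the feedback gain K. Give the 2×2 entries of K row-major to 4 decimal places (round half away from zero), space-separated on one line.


1.4684 -0.3038 0.1097 -0.6357

BᵀP = [15.5000 14.0000; -5.5000 -6.0000]
S = R + BᵀPB = [1 0; 0 2] + [51.2500 -20.2500; -20.2500 9.2500] = [52.2500 -20.2500; -20.2500 11.2500]
BᵀPA = [74.5000 -3.0000; -28.5000 -1.0000]
K = S⁻¹·BᵀPA = [1.4684 -0.3038; 0.1097 -0.6357]
A−BK = [0.7426 -1.2264; -0.7173 1.3361]
AᵀP(A−BK) = [2.7342 -1.4852; -1.4852 2.4529]
P' = Q + AᵀP(A−BK) = [12.7342 -3.4852; -3.4852 6.4529]
tr(P') = 19.1871


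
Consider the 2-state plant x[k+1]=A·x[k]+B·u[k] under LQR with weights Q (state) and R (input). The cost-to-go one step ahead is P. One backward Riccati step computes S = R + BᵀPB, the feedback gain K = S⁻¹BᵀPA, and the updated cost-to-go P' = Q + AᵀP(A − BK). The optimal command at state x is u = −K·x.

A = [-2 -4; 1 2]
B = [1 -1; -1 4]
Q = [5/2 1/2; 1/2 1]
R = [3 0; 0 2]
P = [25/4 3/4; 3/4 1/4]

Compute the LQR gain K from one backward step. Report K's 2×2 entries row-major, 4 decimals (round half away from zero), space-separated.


BᵀP = [5.5000 0.5000; -3.2500 0.2500]
S = R + BᵀPB = [3 0; 0 2] + [5.0000 -3.5000; -3.5000 4.2500] = [8.0000 -3.5000; -3.5000 6.2500]
BᵀPA = [-10.5000 -21.0000; 6.7500 13.5000]
K = S⁻¹·BᵀPA = [-1.1126 -2.2252; 0.4570 0.9139]
A−BK = [-0.4305 -0.8609; -1.9404 -3.8808]
AᵀP(A−BK) = [7.4834 14.9669; 14.9669 29.9338]
P' = Q + AᵀP(A−BK) = [9.9834 15.4669; 15.4669 30.9338]
tr(P') = 40.9172

-1.1126 -2.2252 0.4570 0.9139


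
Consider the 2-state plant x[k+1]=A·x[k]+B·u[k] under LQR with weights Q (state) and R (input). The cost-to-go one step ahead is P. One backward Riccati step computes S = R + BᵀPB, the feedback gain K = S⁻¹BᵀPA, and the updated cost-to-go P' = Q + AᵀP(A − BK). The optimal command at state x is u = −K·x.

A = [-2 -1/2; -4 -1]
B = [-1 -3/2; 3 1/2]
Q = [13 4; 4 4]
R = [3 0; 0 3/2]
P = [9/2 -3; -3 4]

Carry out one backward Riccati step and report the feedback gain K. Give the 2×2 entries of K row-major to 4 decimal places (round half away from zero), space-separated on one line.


-1.0649 -0.2662 1.1709 0.2927

BᵀP = [-13.5000 15.0000; -8.2500 6.5000]
S = R + BᵀPB = [3 0; 0 3/2] + [58.5000 27.7500; 27.7500 15.6250] = [61.5000 27.7500; 27.7500 17.1250]
BᵀPA = [-33.0000 -8.2500; -9.5000 -2.3750]
K = S⁻¹·BᵀPA = [-1.0649 -0.2662; 1.1709 0.2927]
A−BK = [-1.3086 -0.3272; -1.3907 -0.3477]
AᵀP(A−BK) = [9.9815 2.4954; 2.4954 0.6238]
P' = Q + AᵀP(A−BK) = [22.9815 6.4954; 6.4954 4.6238]
tr(P') = 27.6053


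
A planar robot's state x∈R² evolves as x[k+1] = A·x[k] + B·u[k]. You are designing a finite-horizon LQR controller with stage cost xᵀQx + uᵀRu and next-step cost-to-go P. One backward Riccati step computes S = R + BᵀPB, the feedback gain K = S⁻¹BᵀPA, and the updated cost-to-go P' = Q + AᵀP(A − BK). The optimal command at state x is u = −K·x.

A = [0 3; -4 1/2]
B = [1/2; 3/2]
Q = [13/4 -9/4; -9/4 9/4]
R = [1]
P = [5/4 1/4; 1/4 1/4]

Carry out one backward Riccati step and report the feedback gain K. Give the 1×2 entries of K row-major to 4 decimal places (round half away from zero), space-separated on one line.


-0.8889 1.4444

BᵀP = [1.0000 0.5000]
S = R + BᵀPB = [1] + [1.2500] = [2.2500]
BᵀPA = [-2.0000 3.2500]
K = S⁻¹·BᵀPA = [-0.8889 1.4444]
A−BK = [0.4444 2.2778; -2.6667 -1.6667]
AᵀP(A−BK) = [2.2222 -0.6111; -0.6111 7.3681]
P' = Q + AᵀP(A−BK) = [5.4722 -2.8611; -2.8611 9.6181]
tr(P') = 15.0903


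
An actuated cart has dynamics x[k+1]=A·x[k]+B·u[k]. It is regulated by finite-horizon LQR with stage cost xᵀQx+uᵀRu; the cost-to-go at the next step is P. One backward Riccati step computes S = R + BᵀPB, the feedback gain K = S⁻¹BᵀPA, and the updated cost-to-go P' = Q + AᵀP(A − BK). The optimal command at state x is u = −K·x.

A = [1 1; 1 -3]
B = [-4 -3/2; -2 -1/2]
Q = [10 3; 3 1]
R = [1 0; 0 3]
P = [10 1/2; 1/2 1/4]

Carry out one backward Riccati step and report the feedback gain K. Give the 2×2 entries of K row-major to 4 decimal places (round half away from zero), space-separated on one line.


-0.2479 -0.1666 -0.0217 -0.0824

BᵀP = [-41.0000 -2.5000; -15.2500 -0.8750]
S = R + BᵀPB = [1 0; 0 3] + [169.0000 62.7500; 62.7500 23.3125] = [170.0000 62.7500; 62.7500 26.3125]
BᵀPA = [-43.5000 -33.5000; -16.1250 -12.6250]
K = S⁻¹·BᵀPA = [-0.2479 -0.1666; -0.0217 -0.0824]
A−BK = [-0.0240 0.2098; 0.4934 -3.3745]
AᵀP(A−BK) = [0.1176 -0.3277; -0.3277 2.6271]
P' = Q + AᵀP(A−BK) = [10.1176 2.6723; 2.6723 3.6271]
tr(P') = 13.7448


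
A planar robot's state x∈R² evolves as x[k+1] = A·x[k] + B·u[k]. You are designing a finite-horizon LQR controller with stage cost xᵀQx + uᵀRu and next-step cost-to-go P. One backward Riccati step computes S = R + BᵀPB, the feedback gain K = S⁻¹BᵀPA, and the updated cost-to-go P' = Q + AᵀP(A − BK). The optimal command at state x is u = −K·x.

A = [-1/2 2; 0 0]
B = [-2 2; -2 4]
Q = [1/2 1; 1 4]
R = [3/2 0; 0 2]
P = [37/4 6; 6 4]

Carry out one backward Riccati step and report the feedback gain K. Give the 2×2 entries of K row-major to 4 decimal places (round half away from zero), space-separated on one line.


BᵀP = [-30.5000 -20.0000; 42.5000 28.0000]
S = R + BᵀPB = [3/2 0; 0 2] + [101.0000 -141.0000; -141.0000 197.0000] = [102.5000 -141.0000; -141.0000 199.0000]
BᵀPA = [15.2500 -61.0000; -21.2500 85.0000]
K = S⁻¹·BᵀPA = [0.0745 -0.2982; -0.0540 0.2159]
A−BK = [-0.2430 0.9719; 0.3650 -1.4598]
AᵀP(A−BK) = [0.0289 -0.1157; -0.1157 0.4627]
P' = Q + AᵀP(A−BK) = [0.5289 0.8843; 0.8843 4.4627]
tr(P') = 4.9917

0.0745 -0.2982 -0.0540 0.2159


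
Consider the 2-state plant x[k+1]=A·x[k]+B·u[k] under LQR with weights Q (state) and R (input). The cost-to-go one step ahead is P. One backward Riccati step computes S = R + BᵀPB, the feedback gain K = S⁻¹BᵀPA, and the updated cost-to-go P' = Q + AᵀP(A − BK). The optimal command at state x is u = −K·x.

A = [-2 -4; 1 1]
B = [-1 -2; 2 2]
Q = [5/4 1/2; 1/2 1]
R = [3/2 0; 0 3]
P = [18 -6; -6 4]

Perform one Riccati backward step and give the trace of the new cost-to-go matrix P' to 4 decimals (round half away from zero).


BᵀP = [-30.0000 14.0000; -48.0000 20.0000]
S = R + BᵀPB = [3/2 0; 0 3] + [58.0000 88.0000; 88.0000 136.0000] = [59.5000 88.0000; 88.0000 139.0000]
BᵀPA = [74.0000 134.0000; 116.0000 212.0000]
K = S⁻¹·BᵀPA = [0.1481 -0.0570; 0.7407 1.5613]
A−BK = [-0.3704 -0.9345; -0.7778 -2.0085]
AᵀP(A−BK) = [3.1111 7.1111; 7.1111 16.6496]
P' = Q + AᵀP(A−BK) = [4.3611 7.6111; 7.6111 17.6496]
tr(P') = 22.0107

22.0107


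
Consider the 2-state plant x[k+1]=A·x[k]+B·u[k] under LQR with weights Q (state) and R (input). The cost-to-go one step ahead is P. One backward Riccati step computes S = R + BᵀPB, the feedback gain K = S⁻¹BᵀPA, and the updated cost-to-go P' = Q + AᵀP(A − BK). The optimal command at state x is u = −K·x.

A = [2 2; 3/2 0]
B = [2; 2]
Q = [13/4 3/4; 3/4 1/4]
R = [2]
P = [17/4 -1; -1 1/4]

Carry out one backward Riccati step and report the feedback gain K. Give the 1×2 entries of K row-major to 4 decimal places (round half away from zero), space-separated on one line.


0.8958 1.0833

BᵀP = [6.5000 -1.5000]
S = R + BᵀPB = [2] + [10.0000] = [12.0000]
BᵀPA = [10.7500 13.0000]
K = S⁻¹·BᵀPA = [0.8958 1.0833]
A−BK = [0.2083 -0.1667; -0.2917 -2.1667]
AᵀP(A−BK) = [1.9323 2.3542; 2.3542 2.9167]
P' = Q + AᵀP(A−BK) = [5.1823 3.1042; 3.1042 3.1667]
tr(P') = 8.3490


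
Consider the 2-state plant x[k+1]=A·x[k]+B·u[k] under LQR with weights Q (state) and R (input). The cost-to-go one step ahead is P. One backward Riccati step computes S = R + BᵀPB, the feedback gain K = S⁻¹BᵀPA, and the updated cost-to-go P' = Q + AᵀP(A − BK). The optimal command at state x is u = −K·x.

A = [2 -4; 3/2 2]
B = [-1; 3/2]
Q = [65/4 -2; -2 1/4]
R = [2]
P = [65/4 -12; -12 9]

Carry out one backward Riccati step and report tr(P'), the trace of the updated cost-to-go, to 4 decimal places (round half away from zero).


BᵀP = [-34.2500 25.5000]
S = R + BᵀPB = [2] + [72.5000] = [74.5000]
BᵀPA = [-30.2500 188.0000]
K = S⁻¹·BᵀPA = [-0.4060 2.5235]
A−BK = [1.5940 -1.4765; 2.1091 -1.7852]
AᵀP(A−BK) = [0.9673 -2.6644; -2.6644 13.5839]
P' = Q + AᵀP(A−BK) = [17.2173 -4.6644; -4.6644 13.8339]
tr(P') = 31.0512

31.0512


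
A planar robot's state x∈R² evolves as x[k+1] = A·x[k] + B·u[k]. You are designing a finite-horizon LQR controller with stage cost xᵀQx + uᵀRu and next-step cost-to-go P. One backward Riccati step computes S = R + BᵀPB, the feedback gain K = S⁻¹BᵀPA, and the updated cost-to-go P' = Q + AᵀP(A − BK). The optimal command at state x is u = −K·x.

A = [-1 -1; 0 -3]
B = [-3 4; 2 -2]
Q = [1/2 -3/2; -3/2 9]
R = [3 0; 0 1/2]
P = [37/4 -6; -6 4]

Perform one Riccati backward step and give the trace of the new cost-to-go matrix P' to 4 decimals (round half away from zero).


BᵀP = [-39.7500 26.0000; 49.0000 -32.0000]
S = R + BᵀPB = [3 0; 0 1/2] + [171.2500 -211.0000; -211.0000 260.0000] = [174.2500 -211.0000; -211.0000 260.5000]
BᵀPA = [39.7500 -38.2500; -49.0000 47.0000]
K = S⁻¹·BᵀPA = [0.0182 -0.0541; -0.1733 0.1366]
A−BK = [-0.2520 -1.7087; -0.3831 -2.6186]
AᵀP(A−BK) = [0.0320 0.0940; 0.0940 0.7604]
P' = Q + AᵀP(A−BK) = [0.5320 -1.4060; -1.4060 9.7604]
tr(P') = 10.2924

10.2924


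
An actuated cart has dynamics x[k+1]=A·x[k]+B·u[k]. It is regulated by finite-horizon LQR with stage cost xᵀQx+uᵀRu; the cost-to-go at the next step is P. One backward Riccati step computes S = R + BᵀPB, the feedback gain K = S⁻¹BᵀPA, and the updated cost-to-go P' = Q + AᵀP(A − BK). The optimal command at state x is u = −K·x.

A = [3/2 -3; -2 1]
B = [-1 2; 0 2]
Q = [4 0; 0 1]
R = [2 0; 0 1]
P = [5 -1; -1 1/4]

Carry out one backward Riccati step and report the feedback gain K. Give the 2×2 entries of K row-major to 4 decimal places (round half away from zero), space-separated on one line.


-0.3824 0.5882 0.8529 -1.4853

BᵀP = [-5.0000 1.0000; 8.0000 -1.5000]
S = R + BᵀPB = [2 0; 0 1] + [5.0000 -8.0000; -8.0000 13.0000] = [7.0000 -8.0000; -8.0000 14.0000]
BᵀPA = [-9.5000 16.0000; 15.0000 -25.5000]
K = S⁻¹·BᵀPA = [-0.3824 0.5882; 0.8529 -1.4853]
A−BK = [-0.5882 0.5588; -3.7059 3.9706]
AᵀP(A−BK) = [1.8235 -2.6324; -2.6324 3.9632]
P' = Q + AᵀP(A−BK) = [5.8235 -2.6324; -2.6324 4.9632]
tr(P') = 10.7868


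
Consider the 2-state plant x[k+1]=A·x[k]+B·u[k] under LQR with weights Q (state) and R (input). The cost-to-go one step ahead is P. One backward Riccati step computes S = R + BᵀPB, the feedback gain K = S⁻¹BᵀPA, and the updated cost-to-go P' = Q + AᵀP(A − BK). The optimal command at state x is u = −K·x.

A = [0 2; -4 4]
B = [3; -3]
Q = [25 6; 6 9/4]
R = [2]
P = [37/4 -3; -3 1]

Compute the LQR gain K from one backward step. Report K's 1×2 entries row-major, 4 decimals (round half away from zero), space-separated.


BᵀP = [36.7500 -12.0000]
S = R + BᵀPB = [2] + [146.2500] = [148.2500]
BᵀPA = [48.0000 25.5000]
K = S⁻¹·BᵀPA = [0.3238 0.1720]
A−BK = [-0.9713 1.4840; -3.0287 4.5160]
AᵀP(A−BK) = [0.4587 -0.2563; -0.2563 0.6138]
P' = Q + AᵀP(A−BK) = [25.4587 5.7437; 5.7437 2.8638]
tr(P') = 28.3225

0.3238 0.1720


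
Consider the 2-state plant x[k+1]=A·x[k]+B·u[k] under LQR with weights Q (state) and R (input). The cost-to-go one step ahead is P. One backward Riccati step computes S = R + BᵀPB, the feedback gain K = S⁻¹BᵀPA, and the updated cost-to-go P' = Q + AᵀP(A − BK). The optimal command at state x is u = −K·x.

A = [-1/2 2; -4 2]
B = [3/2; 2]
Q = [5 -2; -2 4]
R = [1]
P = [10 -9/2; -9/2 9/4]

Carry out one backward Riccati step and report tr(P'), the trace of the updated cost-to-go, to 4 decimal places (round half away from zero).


BᵀP = [6.0000 -2.2500]
S = R + BᵀPB = [1] + [4.5000] = [5.5000]
BᵀPA = [6.0000 7.5000]
K = S⁻¹·BᵀPA = [1.0909 1.3636]
A−BK = [-2.1364 -0.0455; -6.1818 -0.7273]
AᵀP(A−BK) = [13.9545 4.3182; 4.3182 2.7727]
P' = Q + AᵀP(A−BK) = [18.9545 2.3182; 2.3182 6.7727]
tr(P') = 25.7273

25.7273


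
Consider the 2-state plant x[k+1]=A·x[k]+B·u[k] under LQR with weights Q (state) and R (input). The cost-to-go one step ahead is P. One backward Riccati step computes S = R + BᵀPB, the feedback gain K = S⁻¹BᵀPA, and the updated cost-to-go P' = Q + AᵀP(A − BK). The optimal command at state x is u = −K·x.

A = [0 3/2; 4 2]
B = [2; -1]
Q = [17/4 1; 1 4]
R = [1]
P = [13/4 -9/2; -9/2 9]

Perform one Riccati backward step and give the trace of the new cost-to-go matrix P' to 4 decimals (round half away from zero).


32.8491

BᵀP = [11.0000 -18.0000]
S = R + BᵀPB = [1] + [40.0000] = [41.0000]
BᵀPA = [-72.0000 -19.5000]
K = S⁻¹·BᵀPA = [-1.7561 -0.4756]
A−BK = [3.5122 2.4512; 2.2439 1.5244]
AᵀP(A−BK) = [17.5610 10.7561; 10.7561 7.0381]
P' = Q + AᵀP(A−BK) = [21.8110 11.7561; 11.7561 11.0381]
tr(P') = 32.8491


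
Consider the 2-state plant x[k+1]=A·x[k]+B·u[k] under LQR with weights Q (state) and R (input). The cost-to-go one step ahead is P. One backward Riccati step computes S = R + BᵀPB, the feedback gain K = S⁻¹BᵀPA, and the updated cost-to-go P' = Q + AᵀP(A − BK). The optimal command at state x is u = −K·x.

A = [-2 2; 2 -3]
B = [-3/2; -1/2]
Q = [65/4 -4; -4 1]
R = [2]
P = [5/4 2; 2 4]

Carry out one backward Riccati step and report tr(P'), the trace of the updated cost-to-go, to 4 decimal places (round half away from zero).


BᵀP = [-2.8750 -5.0000]
S = R + BᵀPB = [2] + [6.8125] = [8.8125]
BᵀPA = [-4.2500 9.2500]
K = S⁻¹·BᵀPA = [-0.4823 1.0496]
A−BK = [-2.7234 3.5745; 1.7589 -2.4752]
AᵀP(A−BK) = [2.9504 -4.5390; -4.5390 7.2908]
P' = Q + AᵀP(A−BK) = [19.2004 -8.5390; -8.5390 8.2908]
tr(P') = 27.4911

27.4911


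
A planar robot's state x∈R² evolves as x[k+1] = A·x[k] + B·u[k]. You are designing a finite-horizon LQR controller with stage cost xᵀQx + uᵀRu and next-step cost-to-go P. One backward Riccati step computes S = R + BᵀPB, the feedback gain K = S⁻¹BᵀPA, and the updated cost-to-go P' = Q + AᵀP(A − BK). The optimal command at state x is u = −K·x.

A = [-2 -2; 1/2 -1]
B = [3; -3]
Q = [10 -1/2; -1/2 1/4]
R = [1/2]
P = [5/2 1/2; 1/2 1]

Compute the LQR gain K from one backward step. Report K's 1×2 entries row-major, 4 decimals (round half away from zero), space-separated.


-0.5543 -0.4565

BᵀP = [6.0000 -1.5000]
S = R + BᵀPB = [1/2] + [22.5000] = [23.0000]
BᵀPA = [-12.7500 -10.5000]
K = S⁻¹·BᵀPA = [-0.5543 -0.4565]
A−BK = [-0.3370 -0.6304; -1.1630 -2.3696]
AᵀP(A−BK) = [2.1821 4.1793; 4.1793 8.2065]
P' = Q + AᵀP(A−BK) = [12.1821 3.6793; 3.6793 8.4565]
tr(P') = 20.6386


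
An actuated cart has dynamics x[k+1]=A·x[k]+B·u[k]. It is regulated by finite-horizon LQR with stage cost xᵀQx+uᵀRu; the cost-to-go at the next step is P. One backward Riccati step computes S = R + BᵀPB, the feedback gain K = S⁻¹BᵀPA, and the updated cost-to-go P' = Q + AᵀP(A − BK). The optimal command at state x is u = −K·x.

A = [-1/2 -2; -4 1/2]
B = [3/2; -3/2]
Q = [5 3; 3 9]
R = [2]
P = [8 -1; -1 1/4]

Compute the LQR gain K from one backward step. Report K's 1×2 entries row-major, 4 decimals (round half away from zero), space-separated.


BᵀP = [13.5000 -1.8750]
S = R + BᵀPB = [2] + [23.0625] = [25.0625]
BᵀPA = [0.7500 -27.9375]
K = S⁻¹·BᵀPA = [0.0299 -1.1147]
A−BK = [-0.5449 -0.3279; -3.9551 -1.1721]
AᵀP(A−BK) = [1.9776 0.5860; 0.5860 2.9202]
P' = Q + AᵀP(A−BK) = [6.9776 3.5860; 3.5860 11.9202]
tr(P') = 18.8978

0.0299 -1.1147


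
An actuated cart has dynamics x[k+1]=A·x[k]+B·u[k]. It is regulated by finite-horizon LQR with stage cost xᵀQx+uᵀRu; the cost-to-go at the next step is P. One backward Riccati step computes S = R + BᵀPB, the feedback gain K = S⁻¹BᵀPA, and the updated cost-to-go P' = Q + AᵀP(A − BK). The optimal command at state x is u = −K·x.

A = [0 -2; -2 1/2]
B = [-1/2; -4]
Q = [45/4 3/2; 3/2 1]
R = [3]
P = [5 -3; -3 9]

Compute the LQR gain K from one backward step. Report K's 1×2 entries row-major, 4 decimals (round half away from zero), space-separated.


BᵀP = [9.5000 -34.5000]
S = R + BᵀPB = [3] + [133.2500] = [136.2500]
BᵀPA = [69.0000 -36.2500]
K = S⁻¹·BᵀPA = [0.5064 -0.2661]
A−BK = [0.2532 -2.1330; 0.0257 -0.5642]
AᵀP(A−BK) = [1.0569 -2.6422; -2.6422 18.6055]
P' = Q + AᵀP(A−BK) = [12.3069 -1.1422; -1.1422 19.6055]
tr(P') = 31.9124

0.5064 -0.2661


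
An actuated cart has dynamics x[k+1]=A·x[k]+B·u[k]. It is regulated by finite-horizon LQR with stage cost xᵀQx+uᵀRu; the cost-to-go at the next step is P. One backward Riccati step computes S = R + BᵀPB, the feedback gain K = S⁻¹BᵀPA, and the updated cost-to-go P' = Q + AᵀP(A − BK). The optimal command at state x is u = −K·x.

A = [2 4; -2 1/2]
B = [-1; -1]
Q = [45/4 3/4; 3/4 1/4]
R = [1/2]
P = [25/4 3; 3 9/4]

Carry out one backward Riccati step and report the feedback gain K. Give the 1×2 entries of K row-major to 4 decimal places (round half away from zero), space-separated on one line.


BᵀP = [-9.2500 -5.2500]
S = R + BᵀPB = [1/2] + [14.5000] = [15.0000]
BᵀPA = [-8.0000 -39.6250]
K = S⁻¹·BᵀPA = [-0.5333 -2.6417]
A−BK = [1.4667 1.3583; -2.5333 -2.1417]
AᵀP(A−BK) = [5.7333 5.6167; 5.6167 7.8865]
P' = Q + AᵀP(A−BK) = [16.9833 6.3667; 6.3667 8.1365]
tr(P') = 25.1198

-0.5333 -2.6417


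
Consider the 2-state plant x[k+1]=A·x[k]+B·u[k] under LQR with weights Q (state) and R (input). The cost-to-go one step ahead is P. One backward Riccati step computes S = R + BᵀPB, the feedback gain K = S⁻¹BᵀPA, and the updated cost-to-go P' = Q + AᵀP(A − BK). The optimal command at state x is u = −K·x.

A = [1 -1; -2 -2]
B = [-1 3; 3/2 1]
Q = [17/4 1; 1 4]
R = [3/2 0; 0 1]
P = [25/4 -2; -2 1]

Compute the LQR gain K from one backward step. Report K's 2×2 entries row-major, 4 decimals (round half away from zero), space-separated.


-0.6771 -0.3924 0.2234 -0.3517

BᵀP = [-9.2500 3.5000; 16.7500 -5.0000]
S = R + BᵀPB = [3/2 0; 0 1] + [14.5000 -24.2500; -24.2500 45.2500] = [16.0000 -24.2500; -24.2500 46.2500]
BᵀPA = [-16.2500 2.2500; 26.7500 -6.7500]
K = S⁻¹·BᵀPA = [-0.6771 -0.3924; 0.2234 -0.3517]
A−BK = [-0.3472 -0.3373; -1.2077 -1.0596]
AᵀP(A−BK) = [1.2723 0.7812; 0.7812 0.7589]
P' = Q + AᵀP(A−BK) = [5.5223 1.7812; 1.7812 4.7589]
tr(P') = 10.2813


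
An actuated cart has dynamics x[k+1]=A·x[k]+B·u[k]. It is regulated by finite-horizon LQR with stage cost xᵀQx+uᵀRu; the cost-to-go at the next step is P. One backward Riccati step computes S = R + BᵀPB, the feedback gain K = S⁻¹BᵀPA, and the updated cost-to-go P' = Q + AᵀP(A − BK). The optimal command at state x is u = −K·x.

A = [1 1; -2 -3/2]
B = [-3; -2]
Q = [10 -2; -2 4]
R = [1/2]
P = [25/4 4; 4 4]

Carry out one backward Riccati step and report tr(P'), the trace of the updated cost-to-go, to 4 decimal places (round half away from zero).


BᵀP = [-26.7500 -20.0000]
S = R + BᵀPB = [1/2] + [120.2500] = [120.7500]
BᵀPA = [13.2500 3.2500]
K = S⁻¹·BᵀPA = [0.1097 0.0269]
A−BK = [1.3292 1.0807; -1.7805 -1.4462]
AᵀP(A−BK) = [4.7961 3.8934; 3.8934 3.1625]
P' = Q + AᵀP(A−BK) = [14.7961 1.8934; 1.8934 7.1625]
tr(P') = 21.9586

21.9586


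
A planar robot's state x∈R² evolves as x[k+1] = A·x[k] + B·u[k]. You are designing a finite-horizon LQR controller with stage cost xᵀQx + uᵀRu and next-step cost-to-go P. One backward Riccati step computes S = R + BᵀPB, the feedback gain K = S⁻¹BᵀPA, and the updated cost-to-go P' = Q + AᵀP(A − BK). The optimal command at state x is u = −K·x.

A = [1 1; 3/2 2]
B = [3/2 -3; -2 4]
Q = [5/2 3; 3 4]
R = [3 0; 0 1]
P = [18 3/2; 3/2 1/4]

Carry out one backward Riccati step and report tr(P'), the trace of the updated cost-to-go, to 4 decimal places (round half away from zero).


BᵀP = [24.0000 1.7500; -48.0000 -3.5000]
S = R + BᵀPB = [3 0; 0 1] + [32.5000 -65.0000; -65.0000 130.0000] = [35.5000 -65.0000; -65.0000 131.0000]
BᵀPA = [26.6250 27.5000; -53.2500 -55.0000]
K = S⁻¹·BᵀPA = [0.0626 0.0646; -0.3754 -0.3878]
A−BK = [-0.2202 -0.2603; 3.1269 3.6804]
AᵀP(A−BK) = [1.4043 1.6300; 1.6300 1.8948]
P' = Q + AᵀP(A−BK) = [3.9043 4.6300; 4.6300 5.8948]
tr(P') = 9.7991

9.7991


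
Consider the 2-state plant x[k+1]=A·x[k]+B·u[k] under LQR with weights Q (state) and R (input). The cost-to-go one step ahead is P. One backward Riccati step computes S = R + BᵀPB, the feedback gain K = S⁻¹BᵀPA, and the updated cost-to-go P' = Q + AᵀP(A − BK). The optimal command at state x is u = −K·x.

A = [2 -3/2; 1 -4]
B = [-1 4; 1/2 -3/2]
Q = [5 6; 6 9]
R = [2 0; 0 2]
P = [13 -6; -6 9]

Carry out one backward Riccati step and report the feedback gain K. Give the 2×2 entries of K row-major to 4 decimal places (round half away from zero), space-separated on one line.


BᵀP = [-16.0000 10.5000; 61.0000 -37.5000]
S = R + BᵀPB = [2 0; 0 2] + [21.2500 -79.7500; -79.7500 300.2500] = [23.2500 -79.7500; -79.7500 302.2500]
BᵀPA = [-21.5000 -18.0000; 84.5000 58.5000]
K = S⁻¹·BᵀPA = [0.3604 -1.1617; 0.3747 -0.1130]
A−BK = [0.8617 -2.2098; 1.3818 -3.5886]
AᵀP(A−BK) = [13.0895 -33.4305; -33.4305 86.9483]
P' = Q + AᵀP(A−BK) = [18.0895 -27.4305; -27.4305 95.9483]
tr(P') = 114.0378

0.3604 -1.1617 0.3747 -0.1130


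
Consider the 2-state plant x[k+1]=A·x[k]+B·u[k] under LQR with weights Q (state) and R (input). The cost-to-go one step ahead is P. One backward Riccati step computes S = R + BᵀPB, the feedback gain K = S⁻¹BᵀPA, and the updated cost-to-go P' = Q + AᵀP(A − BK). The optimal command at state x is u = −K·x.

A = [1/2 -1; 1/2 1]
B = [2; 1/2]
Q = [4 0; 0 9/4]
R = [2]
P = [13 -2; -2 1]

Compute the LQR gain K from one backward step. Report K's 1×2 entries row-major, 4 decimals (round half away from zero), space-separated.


BᵀP = [25.0000 -3.5000]
S = R + BᵀPB = [2] + [48.2500] = [50.2500]
BᵀPA = [10.7500 -28.5000]
K = S⁻¹·BᵀPA = [0.2139 -0.5672]
A−BK = [0.0721 0.1343; 0.3930 1.2836]
AᵀP(A−BK) = [0.2002 0.0970; 0.0970 1.8358]
P' = Q + AᵀP(A−BK) = [4.2002 0.0970; 0.0970 4.0858]
tr(P') = 8.2861

0.2139 -0.5672


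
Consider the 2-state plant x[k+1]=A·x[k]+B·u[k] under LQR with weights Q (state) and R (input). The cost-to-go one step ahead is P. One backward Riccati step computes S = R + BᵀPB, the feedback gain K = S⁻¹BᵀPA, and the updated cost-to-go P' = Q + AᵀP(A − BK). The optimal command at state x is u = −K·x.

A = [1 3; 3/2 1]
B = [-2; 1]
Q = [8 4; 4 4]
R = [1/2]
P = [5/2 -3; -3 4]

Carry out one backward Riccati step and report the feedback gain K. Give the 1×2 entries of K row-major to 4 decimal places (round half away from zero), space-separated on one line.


0.2642 -0.5283

BᵀP = [-8.0000 10.0000]
S = R + BᵀPB = [1/2] + [26.0000] = [26.5000]
BᵀPA = [7.0000 -14.0000]
K = S⁻¹·BᵀPA = [0.2642 -0.5283]
A−BK = [1.5283 1.9434; 1.2358 1.5283]
AᵀP(A−BK) = [0.6509 0.6981; 0.6981 1.1038]
P' = Q + AᵀP(A−BK) = [8.6509 4.6981; 4.6981 5.1038]
tr(P') = 13.7547


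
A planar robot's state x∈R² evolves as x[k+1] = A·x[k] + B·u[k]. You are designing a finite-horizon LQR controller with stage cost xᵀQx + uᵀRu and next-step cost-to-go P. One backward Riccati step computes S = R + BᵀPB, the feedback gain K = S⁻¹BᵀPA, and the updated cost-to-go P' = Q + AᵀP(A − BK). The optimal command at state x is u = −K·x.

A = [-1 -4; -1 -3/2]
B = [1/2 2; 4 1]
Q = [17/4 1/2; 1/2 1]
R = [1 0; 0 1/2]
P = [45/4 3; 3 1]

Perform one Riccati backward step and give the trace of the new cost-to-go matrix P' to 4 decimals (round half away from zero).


BᵀP = [17.6250 5.5000; 25.5000 7.0000]
S = R + BᵀPB = [1 0; 0 1/2] + [30.8125 40.7500; 40.7500 58.0000] = [31.8125 40.7500; 40.7500 58.5000]
BᵀPA = [-23.1250 -78.7500; -32.5000 -112.5000]
K = S⁻¹·BᵀPA = [-0.1419 -0.1122; -0.4567 -1.8449]
A−BK = [-0.0156 -0.2541; 0.0242 0.7938]
AᵀP(A−BK) = [0.1255 0.4454; 0.4454 1.8607]
P' = Q + AᵀP(A−BK) = [4.3755 0.9454; 0.9454 2.8607]
tr(P') = 7.2362

7.2362


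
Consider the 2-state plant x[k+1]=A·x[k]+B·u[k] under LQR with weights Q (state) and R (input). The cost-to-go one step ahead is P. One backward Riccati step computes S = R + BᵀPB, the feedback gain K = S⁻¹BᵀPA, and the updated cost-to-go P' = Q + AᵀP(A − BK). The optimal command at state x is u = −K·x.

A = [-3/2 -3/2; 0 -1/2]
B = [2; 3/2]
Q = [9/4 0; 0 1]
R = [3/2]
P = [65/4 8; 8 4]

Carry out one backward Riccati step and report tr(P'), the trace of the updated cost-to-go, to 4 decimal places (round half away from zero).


4.3497

BᵀP = [44.5000 22.0000]
S = R + BᵀPB = [3/2] + [122.0000] = [123.5000]
BᵀPA = [-66.7500 -77.7500]
K = S⁻¹·BᵀPA = [-0.5405 -0.6296]
A−BK = [-0.4190 -0.2409; 0.8107 0.4443]
AᵀP(A−BK) = [0.4851 0.5397; 0.5397 0.6146]
P' = Q + AᵀP(A−BK) = [2.7351 0.5397; 0.5397 1.6146]
tr(P') = 4.3497


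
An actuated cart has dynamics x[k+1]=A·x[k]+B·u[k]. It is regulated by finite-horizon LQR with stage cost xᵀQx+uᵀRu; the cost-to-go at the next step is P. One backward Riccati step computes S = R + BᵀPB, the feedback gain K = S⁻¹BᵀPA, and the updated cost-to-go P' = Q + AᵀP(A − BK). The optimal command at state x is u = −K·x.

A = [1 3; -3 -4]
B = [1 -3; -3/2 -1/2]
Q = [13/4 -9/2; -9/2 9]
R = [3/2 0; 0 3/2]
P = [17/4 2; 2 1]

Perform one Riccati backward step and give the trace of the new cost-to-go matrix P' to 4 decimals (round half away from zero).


13.8289

BᵀP = [1.2500 0.5000; -13.7500 -6.5000]
S = R + BᵀPB = [3/2 0; 0 3/2] + [0.5000 -4.0000; -4.0000 44.5000] = [2.0000 -4.0000; -4.0000 46.0000]
BᵀPA = [-0.2500 1.7500; 5.7500 -15.2500]
K = S⁻¹·BᵀPA = [0.1513 0.2566; 0.1382 -0.3092]
A−BK = [1.2632 1.8158; -2.7039 -3.7697]
AᵀP(A−BK) = [0.4934 0.5921; 0.5921 1.0855]
P' = Q + AᵀP(A−BK) = [3.7434 -3.9079; -3.9079 10.0855]
tr(P') = 13.8289


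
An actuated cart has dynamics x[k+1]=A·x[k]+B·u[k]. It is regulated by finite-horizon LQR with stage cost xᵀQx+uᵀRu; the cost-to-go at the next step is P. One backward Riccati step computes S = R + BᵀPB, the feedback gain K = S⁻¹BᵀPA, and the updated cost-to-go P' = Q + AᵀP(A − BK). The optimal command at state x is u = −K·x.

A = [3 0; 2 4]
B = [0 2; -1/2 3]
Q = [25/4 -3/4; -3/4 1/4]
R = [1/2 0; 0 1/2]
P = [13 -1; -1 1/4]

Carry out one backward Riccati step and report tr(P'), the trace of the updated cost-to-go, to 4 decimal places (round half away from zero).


12.0020

BᵀP = [0.5000 -0.1250; 23.0000 -1.2500]
S = R + BᵀPB = [1/2 0; 0 1/2] + [0.0625 0.6250; 0.6250 42.2500] = [0.5625 0.6250; 0.6250 42.7500]
BᵀPA = [1.2500 -0.5000; 66.5000 -5.0000]
K = S⁻¹·BᵀPA = [0.5020 -0.7715; 1.5482 -0.1057]
A−BK = [-0.0964 0.2114; -2.3937 3.9313]
AᵀP(A−BK) = [2.4161 -2.0079; -2.0079 3.0859]
P' = Q + AᵀP(A−BK) = [8.6661 -2.7579; -2.7579 3.3359]
tr(P') = 12.0020


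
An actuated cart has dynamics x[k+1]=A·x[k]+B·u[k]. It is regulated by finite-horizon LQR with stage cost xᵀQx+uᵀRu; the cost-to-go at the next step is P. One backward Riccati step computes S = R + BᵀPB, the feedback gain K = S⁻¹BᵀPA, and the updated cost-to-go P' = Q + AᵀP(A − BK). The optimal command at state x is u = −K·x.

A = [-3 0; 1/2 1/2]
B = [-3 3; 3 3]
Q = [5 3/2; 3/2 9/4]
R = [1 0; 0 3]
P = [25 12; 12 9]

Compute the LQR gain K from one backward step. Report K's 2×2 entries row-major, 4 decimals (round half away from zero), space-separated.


0.5787 0.0804 -0.4156 0.0820

BᵀP = [-39.0000 -9.0000; 111.0000 63.0000]
S = R + BᵀPB = [1 0; 0 3] + [90.0000 -144.0000; -144.0000 522.0000] = [91.0000 -144.0000; -144.0000 525.0000]
BᵀPA = [112.5000 -4.5000; -301.5000 31.5000]
K = S⁻¹·BᵀPA = [0.5787 0.0804; -0.4156 0.0820]
A−BK = [-0.0173 -0.0050; 0.0107 0.0127]
AᵀP(A−BK) = [0.8570 -0.0557; -0.0557 0.0272]
P' = Q + AᵀP(A−BK) = [5.8570 1.4443; 1.4443 2.2772]
tr(P') = 8.1342


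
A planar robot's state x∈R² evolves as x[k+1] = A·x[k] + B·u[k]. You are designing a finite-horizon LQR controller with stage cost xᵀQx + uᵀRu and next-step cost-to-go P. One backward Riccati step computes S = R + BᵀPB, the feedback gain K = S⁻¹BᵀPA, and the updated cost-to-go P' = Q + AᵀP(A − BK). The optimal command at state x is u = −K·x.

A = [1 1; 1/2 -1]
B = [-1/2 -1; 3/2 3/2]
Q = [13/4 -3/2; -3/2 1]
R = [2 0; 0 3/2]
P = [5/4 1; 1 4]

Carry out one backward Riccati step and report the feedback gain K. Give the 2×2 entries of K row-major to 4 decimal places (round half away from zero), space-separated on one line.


0.3635 -0.1728 0.0079 -0.3972

BᵀP = [0.8750 5.5000; 0.2500 5.0000]
S = R + BᵀPB = [2 0; 0 3/2] + [7.8125 7.3750; 7.3750 7.2500] = [9.8125 7.3750; 7.3750 8.7500]
BᵀPA = [3.6250 -4.6250; 2.7500 -4.7500]
K = S⁻¹·BᵀPA = [0.3635 -0.1728; 0.0079 -0.3972]
A−BK = [1.1897 0.5164; -0.0571 -0.1450]
AᵀP(A−BK) = [1.9106 0.4687; 0.4687 0.5641]
P' = Q + AᵀP(A−BK) = [5.1606 -1.0313; -1.0313 1.5641]
tr(P') = 6.7247


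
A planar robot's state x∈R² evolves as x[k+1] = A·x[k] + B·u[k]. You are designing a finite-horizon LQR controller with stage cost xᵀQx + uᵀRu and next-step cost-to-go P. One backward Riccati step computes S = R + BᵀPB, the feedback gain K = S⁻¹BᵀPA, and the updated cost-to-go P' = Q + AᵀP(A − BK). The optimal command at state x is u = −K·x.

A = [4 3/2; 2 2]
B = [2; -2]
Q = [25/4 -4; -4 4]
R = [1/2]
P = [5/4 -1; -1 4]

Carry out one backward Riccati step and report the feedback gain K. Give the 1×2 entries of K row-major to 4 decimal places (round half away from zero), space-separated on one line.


-0.0678 -0.4492

BᵀP = [4.5000 -10.0000]
S = R + BᵀPB = [1/2] + [29.0000] = [29.5000]
BᵀPA = [-2.0000 -13.2500]
K = S⁻¹·BᵀPA = [-0.0678 -0.4492]
A−BK = [4.1356 2.3983; 1.8644 1.1017]
AᵀP(A−BK) = [19.8644 11.6017; 11.6017 6.8612]
P' = Q + AᵀP(A−BK) = [26.1144 7.6017; 7.6017 10.8612]
tr(P') = 36.9756


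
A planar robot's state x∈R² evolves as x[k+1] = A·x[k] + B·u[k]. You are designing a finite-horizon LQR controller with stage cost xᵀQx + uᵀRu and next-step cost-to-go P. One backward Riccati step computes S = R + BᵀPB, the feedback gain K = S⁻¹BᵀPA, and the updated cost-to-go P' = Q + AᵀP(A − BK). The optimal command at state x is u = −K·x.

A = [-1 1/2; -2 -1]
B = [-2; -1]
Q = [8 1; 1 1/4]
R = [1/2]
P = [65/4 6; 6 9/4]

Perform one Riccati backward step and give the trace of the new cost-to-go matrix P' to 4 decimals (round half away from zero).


8.6136

BᵀP = [-38.5000 -14.2500]
S = R + BᵀPB = [1/2] + [91.2500] = [91.7500]
BᵀPA = [67.0000 -5.0000]
K = S⁻¹·BᵀPA = [0.7302 -0.0545]
A−BK = [0.4605 0.3910; -1.2698 -1.0545]
AᵀP(A−BK) = [0.3236 0.0262; 0.0262 0.0400]
P' = Q + AᵀP(A−BK) = [8.3236 1.0262; 1.0262 0.2900]
tr(P') = 8.6136


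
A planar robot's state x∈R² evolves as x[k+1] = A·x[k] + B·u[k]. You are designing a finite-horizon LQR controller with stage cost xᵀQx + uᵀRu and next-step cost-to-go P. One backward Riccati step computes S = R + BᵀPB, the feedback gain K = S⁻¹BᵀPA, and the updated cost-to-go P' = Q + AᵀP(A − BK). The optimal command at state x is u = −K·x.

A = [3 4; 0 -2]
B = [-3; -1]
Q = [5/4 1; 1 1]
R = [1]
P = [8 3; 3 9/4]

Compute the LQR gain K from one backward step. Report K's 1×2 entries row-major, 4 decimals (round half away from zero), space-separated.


-0.8686 -0.9169

BᵀP = [-27.0000 -11.2500]
S = R + BᵀPB = [1] + [92.2500] = [93.2500]
BᵀPA = [-81.0000 -85.5000]
K = S⁻¹·BᵀPA = [-0.8686 -0.9169]
A−BK = [0.3941 1.2493; -0.8686 -2.9169]
AᵀP(A−BK) = [1.6408 3.7319; 3.7319 10.6059]
P' = Q + AᵀP(A−BK) = [2.8908 4.7319; 4.7319 11.6059]
tr(P') = 14.4966


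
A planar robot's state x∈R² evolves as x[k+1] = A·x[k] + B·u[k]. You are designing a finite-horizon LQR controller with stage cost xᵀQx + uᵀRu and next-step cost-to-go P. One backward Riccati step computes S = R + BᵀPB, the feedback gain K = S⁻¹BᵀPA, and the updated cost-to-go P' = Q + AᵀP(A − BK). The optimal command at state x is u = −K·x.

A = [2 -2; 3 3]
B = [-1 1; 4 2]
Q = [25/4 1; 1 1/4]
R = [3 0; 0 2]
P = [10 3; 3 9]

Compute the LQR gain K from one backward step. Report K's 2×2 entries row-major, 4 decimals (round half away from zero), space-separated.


-0.0834 1.0703 1.6779 -0.6964

BᵀP = [2.0000 33.0000; 16.0000 21.0000]
S = R + BᵀPB = [3 0; 0 2] + [130.0000 68.0000; 68.0000 58.0000] = [133.0000 68.0000; 68.0000 60.0000]
BᵀPA = [103.0000 95.0000; 95.0000 31.0000]
K = S⁻¹·BᵀPA = [-0.0834 1.0703; 1.6779 -0.6964]
A−BK = [0.2387 -0.2333; -0.0221 0.1114]
AᵀP(A−BK) = [6.1940 -3.0885; -3.0885 4.9067]
P' = Q + AᵀP(A−BK) = [12.4440 -2.0885; -2.0885 5.1567]
tr(P') = 17.6007


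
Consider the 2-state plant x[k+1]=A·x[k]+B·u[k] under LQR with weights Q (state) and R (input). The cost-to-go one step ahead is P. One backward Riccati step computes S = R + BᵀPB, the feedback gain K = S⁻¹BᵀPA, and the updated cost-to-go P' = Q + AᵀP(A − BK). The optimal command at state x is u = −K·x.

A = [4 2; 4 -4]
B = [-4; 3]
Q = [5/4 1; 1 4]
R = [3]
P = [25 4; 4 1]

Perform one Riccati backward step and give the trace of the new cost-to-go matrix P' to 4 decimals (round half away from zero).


BᵀP = [-88.0000 -13.0000]
S = R + BᵀPB = [3] + [313.0000] = [316.0000]
BᵀPA = [-404.0000 -124.0000]
K = S⁻¹·BᵀPA = [-1.2785 -0.3924]
A−BK = [-1.1139 0.4304; 7.8354 -2.8228]
AᵀP(A−BK) = [27.4937 -6.5316; -6.5316 3.3418]
P' = Q + AᵀP(A−BK) = [28.7437 -5.5316; -5.5316 7.3418]
tr(P') = 36.0854

36.0854


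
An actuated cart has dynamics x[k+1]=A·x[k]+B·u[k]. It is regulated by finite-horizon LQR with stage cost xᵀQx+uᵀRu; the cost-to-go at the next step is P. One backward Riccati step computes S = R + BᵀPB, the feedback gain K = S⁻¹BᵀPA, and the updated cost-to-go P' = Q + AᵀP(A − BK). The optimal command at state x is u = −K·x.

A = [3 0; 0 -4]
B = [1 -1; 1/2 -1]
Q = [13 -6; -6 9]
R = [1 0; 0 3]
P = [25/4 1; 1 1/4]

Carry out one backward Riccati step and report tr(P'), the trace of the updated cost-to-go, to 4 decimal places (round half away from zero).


BᵀP = [6.7500 1.1250; -7.2500 -1.2500]
S = R + BᵀPB = [1 0; 0 3] + [7.3125 -7.8750; -7.8750 8.5000] = [8.3125 -7.8750; -7.8750 11.5000]
BᵀPA = [20.2500 -4.5000; -21.7500 5.0000]
K = S⁻¹·BᵀPA = [1.8343 -0.3685; -0.6352 0.1824]
A−BK = [0.5305 0.5510; -1.5523 -3.6333]
AᵀP(A−BK) = [5.2894 -0.5696; -0.5696 1.4295]
P' = Q + AᵀP(A−BK) = [18.2894 -6.5696; -6.5696 10.4295]
tr(P') = 28.7189

28.7189


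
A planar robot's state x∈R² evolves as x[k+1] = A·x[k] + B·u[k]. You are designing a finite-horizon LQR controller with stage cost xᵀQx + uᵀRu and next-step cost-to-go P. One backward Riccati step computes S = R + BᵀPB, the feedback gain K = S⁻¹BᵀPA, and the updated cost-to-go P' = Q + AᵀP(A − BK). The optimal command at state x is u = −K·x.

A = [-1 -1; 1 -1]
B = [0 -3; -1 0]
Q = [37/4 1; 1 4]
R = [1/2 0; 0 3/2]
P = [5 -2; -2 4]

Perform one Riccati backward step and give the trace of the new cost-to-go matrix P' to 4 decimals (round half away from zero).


BᵀP = [2.0000 -4.0000; -15.0000 6.0000]
S = R + BᵀPB = [1/2 0; 0 3/2] + [4.0000 -6.0000; -6.0000 45.0000] = [4.5000 -6.0000; -6.0000 46.5000]
BᵀPA = [-6.0000 2.0000; 21.0000 9.0000]
K = S⁻¹·BᵀPA = [-0.8831 0.8485; 0.3377 0.3030]
A−BK = [0.0130 -0.0909; 0.1169 -0.1515]
AᵀP(A−BK) = [0.6104 -0.2727; -0.2727 0.5758]
P' = Q + AᵀP(A−BK) = [9.8604 0.7273; 0.7273 4.5758]
tr(P') = 14.4361

14.4361


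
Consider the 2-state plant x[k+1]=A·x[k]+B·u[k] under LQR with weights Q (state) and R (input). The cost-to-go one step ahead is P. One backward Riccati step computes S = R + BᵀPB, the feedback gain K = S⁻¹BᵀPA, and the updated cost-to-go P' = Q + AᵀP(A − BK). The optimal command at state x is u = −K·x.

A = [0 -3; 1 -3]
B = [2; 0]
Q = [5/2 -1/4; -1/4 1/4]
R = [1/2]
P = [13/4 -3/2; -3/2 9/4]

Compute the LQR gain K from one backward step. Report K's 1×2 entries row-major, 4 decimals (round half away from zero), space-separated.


BᵀP = [6.5000 -3.0000]
S = R + BᵀPB = [1/2] + [13.0000] = [13.5000]
BᵀPA = [-3.0000 -10.5000]
K = S⁻¹·BᵀPA = [-0.2222 -0.7778]
A−BK = [0.4444 -1.4444; 1.0000 -3.0000]
AᵀP(A−BK) = [1.5833 -4.5833; -4.5833 14.3333]
P' = Q + AᵀP(A−BK) = [4.0833 -4.8333; -4.8333 14.5833]
tr(P') = 18.6667

-0.2222 -0.7778


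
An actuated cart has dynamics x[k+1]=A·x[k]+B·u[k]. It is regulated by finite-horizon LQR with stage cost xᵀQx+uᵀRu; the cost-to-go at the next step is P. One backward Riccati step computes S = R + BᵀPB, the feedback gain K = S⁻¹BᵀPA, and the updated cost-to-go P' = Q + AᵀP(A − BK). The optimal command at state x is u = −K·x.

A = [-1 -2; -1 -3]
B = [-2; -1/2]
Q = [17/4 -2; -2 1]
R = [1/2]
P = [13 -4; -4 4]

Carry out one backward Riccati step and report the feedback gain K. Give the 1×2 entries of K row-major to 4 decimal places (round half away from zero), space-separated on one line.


BᵀP = [-24.0000 6.0000]
S = R + BᵀPB = [1/2] + [45.0000] = [45.5000]
BᵀPA = [18.0000 30.0000]
K = S⁻¹·BᵀPA = [0.3956 0.6593]
A−BK = [-0.2088 -0.6813; -0.8022 -2.6703]
AᵀP(A−BK) = [1.8791 6.1319; 6.1319 20.2198]
P' = Q + AᵀP(A−BK) = [6.1291 4.1319; 4.1319 21.2198]
tr(P') = 27.3489

0.3956 0.6593


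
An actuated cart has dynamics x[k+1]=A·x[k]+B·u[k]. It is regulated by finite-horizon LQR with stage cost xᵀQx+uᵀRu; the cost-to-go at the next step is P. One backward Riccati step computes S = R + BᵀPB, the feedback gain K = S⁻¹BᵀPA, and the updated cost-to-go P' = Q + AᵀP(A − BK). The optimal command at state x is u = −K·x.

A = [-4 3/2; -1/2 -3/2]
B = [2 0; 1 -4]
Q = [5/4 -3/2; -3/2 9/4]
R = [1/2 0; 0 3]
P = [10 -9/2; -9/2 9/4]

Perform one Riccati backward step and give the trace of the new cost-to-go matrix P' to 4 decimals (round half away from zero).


6.9349

BᵀP = [15.5000 -6.7500; 18.0000 -9.0000]
S = R + BᵀPB = [1/2 0; 0 3] + [24.2500 27.0000; 27.0000 36.0000] = [24.7500 27.0000; 27.0000 39.0000]
BᵀPA = [-58.6250 33.3750; -67.5000 40.5000]
K = S⁻¹·BᵀPA = [-1.9635 0.8810; -0.3714 0.4286]
A−BK = [-0.0730 -0.2619; -0.0222 -0.6667]
AᵀP(A−BK) = [2.3813 -1.3631; -1.3631 1.0536]
P' = Q + AᵀP(A−BK) = [3.6313 -2.8631; -2.8631 3.3036]
tr(P') = 6.9349
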